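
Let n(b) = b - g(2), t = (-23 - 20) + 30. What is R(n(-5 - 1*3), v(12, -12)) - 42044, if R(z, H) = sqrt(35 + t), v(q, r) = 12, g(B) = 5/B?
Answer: -42044 + sqrt(22) ≈ -42039.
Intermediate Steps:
t = -13 (t = -43 + 30 = -13)
n(b) = -5/2 + b (n(b) = b - 5/2 = -5/2 + b)
R(z, H) = sqrt(22) (R(z, H) = sqrt(35 - 13) = sqrt(22))
R(n(-5 - 1*3), v(12, -12)) - 42044 = sqrt(22) - 42044 = -42044 + sqrt(22)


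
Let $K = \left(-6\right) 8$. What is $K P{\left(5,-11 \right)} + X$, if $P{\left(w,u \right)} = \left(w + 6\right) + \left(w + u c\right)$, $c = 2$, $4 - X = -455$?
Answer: $747$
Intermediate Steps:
$X = 459$ ($X = 4 - -455 = 4 + 455 = 459$)
$K = -48$
$P{\left(w,u \right)} = 6 + 2 u + 2 w$ ($P{\left(w,u \right)} = \left(w + 6\right) + \left(w + u 2\right) = \left(6 + w\right) + \left(w + 2 u\right) = 6 + 2 u + 2 w$)
$K P{\left(5,-11 \right)} + X = - 48 \left(6 + 2 \left(-11\right) + 2 \cdot 5\right) + 459 = - 48 \left(6 - 22 + 10\right) + 459 = \left(-48\right) \left(-6\right) + 459 = 288 + 459 = 747$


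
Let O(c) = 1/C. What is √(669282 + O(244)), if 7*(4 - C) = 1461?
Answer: √1374363214867/1433 ≈ 818.10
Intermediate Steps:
C = -1433/7 (C = 4 - ⅐*1461 = 4 - 1461/7 = -1433/7 ≈ -204.71)
O(c) = -7/1433 (O(c) = 1/(-1433/7) = -7/1433)
√(669282 + O(244)) = √(669282 - 7/1433) = √(959081099/1433) = √1374363214867/1433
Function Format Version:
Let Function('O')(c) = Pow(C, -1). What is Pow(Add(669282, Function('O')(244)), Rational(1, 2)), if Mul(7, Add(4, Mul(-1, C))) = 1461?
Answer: Mul(Rational(1, 1433), Pow(1374363214867, Rational(1, 2))) ≈ 818.10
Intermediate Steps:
C = Rational(-1433, 7) (C = Add(4, Mul(Rational(-1, 7), 1461)) = Add(4, Rational(-1461, 7)) = Rational(-1433, 7) ≈ -204.71)
Function('O')(c) = Rational(-7, 1433) (Function('O')(c) = Pow(Rational(-1433, 7), -1) = Rational(-7, 1433))
Pow(Add(669282, Function('O')(244)), Rational(1, 2)) = Pow(Add(669282, Rational(-7, 1433)), Rational(1, 2)) = Pow(Rational(959081099, 1433), Rational(1, 2)) = Mul(Rational(1, 1433), Pow(1374363214867, Rational(1, 2)))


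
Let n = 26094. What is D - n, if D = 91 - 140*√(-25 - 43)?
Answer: -26003 - 280*I*√17 ≈ -26003.0 - 1154.5*I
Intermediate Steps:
D = 91 - 280*I*√17 ≈ 91.0 - 1154.5*I
D - n = (91 - 280*I*√17) - 1*26094 = (91 - 280*I*√17) - 26094 = -26003 - 280*I*√17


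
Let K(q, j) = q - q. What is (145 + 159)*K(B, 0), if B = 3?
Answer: 0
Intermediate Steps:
K(q, j) = 0
(145 + 159)*K(B, 0) = (145 + 159)*0 = 304*0 = 0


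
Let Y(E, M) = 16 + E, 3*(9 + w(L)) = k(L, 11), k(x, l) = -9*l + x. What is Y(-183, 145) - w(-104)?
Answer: -271/3 ≈ -90.333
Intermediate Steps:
k(x, l) = x - 9*l
w(L) = -42 + L/3 (w(L) = -9 + (L - 9*11)/3 = -9 + (L - 99)/3 = -9 + (-99 + L)/3 = -9 + (-33 + L/3) = -42 + L/3)
Y(-183, 145) - w(-104) = (16 - 183) - (-42 + (⅓)*(-104)) = -167 - (-42 - 104/3) = -167 - 1*(-230/3) = -167 + 230/3 = -271/3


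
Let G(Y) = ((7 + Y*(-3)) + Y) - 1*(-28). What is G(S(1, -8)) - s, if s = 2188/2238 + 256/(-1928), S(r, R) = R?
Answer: 13525783/269679 ≈ 50.155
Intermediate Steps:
s = 227846/269679 (s = 2188*(1/2238) + 256*(-1/1928) = 1094/1119 - 32/241 = 227846/269679 ≈ 0.84488)
G(Y) = 35 - 2*Y (G(Y) = ((7 - 3*Y) + Y) + 28 = (7 - 2*Y) + 28 = 35 - 2*Y)
G(S(1, -8)) - s = (35 - 2*(-8)) - 1*227846/269679 = (35 + 16) - 227846/269679 = 51 - 227846/269679 = 13525783/269679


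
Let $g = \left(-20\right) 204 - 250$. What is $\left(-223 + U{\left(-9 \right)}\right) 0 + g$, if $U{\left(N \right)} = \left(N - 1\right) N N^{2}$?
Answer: $-4330$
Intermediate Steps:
$g = -4330$ ($g = -4080 - 250 = -4330$)
$U{\left(N \right)} = N^{3} \left(-1 + N\right)$ ($U{\left(N \right)} = \left(-1 + N\right) N N^{2} = N \left(-1 + N\right) N^{2} = N^{3} \left(-1 + N\right)$)
$\left(-223 + U{\left(-9 \right)}\right) 0 + g = \left(-223 + \left(-9\right)^{3} \left(-1 - 9\right)\right) 0 - 4330 = \left(-223 - -7290\right) 0 - 4330 = \left(-223 + 7290\right) 0 - 4330 = 7067 \cdot 0 - 4330 = 0 - 4330 = -4330$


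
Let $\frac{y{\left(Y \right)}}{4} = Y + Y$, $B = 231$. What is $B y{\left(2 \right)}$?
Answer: $3696$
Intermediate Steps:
$y{\left(Y \right)} = 8 Y$ ($y{\left(Y \right)} = 4 \left(Y + Y\right) = 4 \cdot 2 Y = 8 Y$)
$B y{\left(2 \right)} = 231 \cdot 8 \cdot 2 = 231 \cdot 16 = 3696$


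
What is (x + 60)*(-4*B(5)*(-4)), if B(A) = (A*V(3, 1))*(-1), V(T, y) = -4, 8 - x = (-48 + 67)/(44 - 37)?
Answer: 146240/7 ≈ 20891.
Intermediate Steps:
x = 37/7 (x = 8 - (-48 + 67)/(44 - 37) = 8 - 19/7 = 37/7 ≈ 5.2857)
B(A) = 4*A (B(A) = (A*(-4))*(-1) = -4*A*(-1) = 4*A)
(x + 60)*(-4*B(5)*(-4)) = (37/7 + 60)*(-16*5*(-4)) = 457*(-4*20*(-4))/7 = 457*(-80*(-4))/7 = (457/7)*320 = 146240/7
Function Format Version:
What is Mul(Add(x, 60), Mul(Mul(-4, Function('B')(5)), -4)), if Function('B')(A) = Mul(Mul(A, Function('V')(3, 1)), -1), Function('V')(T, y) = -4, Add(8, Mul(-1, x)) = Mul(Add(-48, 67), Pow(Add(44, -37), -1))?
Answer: Rational(146240, 7) ≈ 20891.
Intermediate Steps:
x = Rational(37, 7) (x = Add(8, Mul(-1, Mul(Add(-48, 67), Pow(Add(44, -37), -1)))) = Add(8, Mul(-1, Mul(19, Pow(7, -1)))) = Add(8, Mul(-1, Mul(19, Rational(1, 7)))) = Add(8, Mul(-1, Rational(19, 7))) = Add(8, Rational(-19, 7)) = Rational(37, 7) ≈ 5.2857)
Function('B')(A) = Mul(4, A) (Function('B')(A) = Mul(Mul(A, -4), -1) = Mul(Mul(-4, A), -1) = Mul(4, A))
Mul(Add(x, 60), Mul(Mul(-4, Function('B')(5)), -4)) = Mul(Add(Rational(37, 7), 60), Mul(Mul(-4, Mul(4, 5)), -4)) = Mul(Rational(457, 7), Mul(Mul(-4, 20), -4)) = Mul(Rational(457, 7), Mul(-80, -4)) = Mul(Rational(457, 7), 320) = Rational(146240, 7)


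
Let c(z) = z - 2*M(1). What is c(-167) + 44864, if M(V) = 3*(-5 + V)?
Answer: 44721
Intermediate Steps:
M(V) = -15 + 3*V
c(z) = 24 + z (c(z) = z - 2*(-15 + 3*1) = z - 2*(-15 + 3) = z - 2*(-12) = z + 24 = 24 + z)
c(-167) + 44864 = (24 - 167) + 44864 = -143 + 44864 = 44721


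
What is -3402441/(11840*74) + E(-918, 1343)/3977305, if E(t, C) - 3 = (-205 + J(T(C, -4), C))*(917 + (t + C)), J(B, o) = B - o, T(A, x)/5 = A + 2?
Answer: -1489078316717/696951109760 ≈ -2.1366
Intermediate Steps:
T(A, x) = 10 + 5*A (T(A, x) = 5*(A + 2) = 5*(2 + A) = 10 + 5*A)
E(t, C) = 3 + (-195 + 4*C)*(917 + C + t) (E(t, C) = 3 + (-205 + ((10 + 5*C) - C))*(917 + (t + C)) = 3 + (-205 + (10 + 4*C))*(917 + (C + t)) = 3 + (-195 + 4*C)*(917 + C + t))
-3402441/(11840*74) + E(-918, 1343)/3977305 = -3402441/(11840*74) + (-178812 - 195*(-918) + 4*1343² + 3473*1343 + 4*1343*(-918))/3977305 = -3402441/876160 + (-178812 + 179010 + 4*1803649 + 4664239 - 4931496)*(1/3977305) = -3402441*1/876160 + (-178812 + 179010 + 7214596 + 4664239 - 4931496)*(1/3977305) = -3402441/876160 + 6947537*(1/3977305) = -3402441/876160 + 6947537/3977305 = -1489078316717/696951109760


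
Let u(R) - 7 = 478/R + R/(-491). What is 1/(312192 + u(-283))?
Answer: 138953/43380833038 ≈ 3.2031e-6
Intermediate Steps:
u(R) = 7 + 478/R - R/491 (u(R) = 7 + (478/R + R/(-491)) = 7 + (478/R + R*(-1/491)) = 7 + (478/R - R/491) = 7 + 478/R - R/491)
1/(312192 + u(-283)) = 1/(312192 + (7 + 478/(-283) - 1/491*(-283))) = 1/(312192 + (7 + 478*(-1/283) + 283/491)) = 1/(312192 + (7 - 478/283 + 283/491)) = 1/(312192 + 818062/138953) = 1/(43380833038/138953) = 138953/43380833038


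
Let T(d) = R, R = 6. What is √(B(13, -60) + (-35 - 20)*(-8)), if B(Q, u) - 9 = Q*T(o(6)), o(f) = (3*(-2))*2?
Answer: √527 ≈ 22.956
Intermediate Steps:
o(f) = -12 (o(f) = -6*2 = -12)
T(d) = 6
B(Q, u) = 9 + 6*Q (B(Q, u) = 9 + Q*6 = 9 + 6*Q)
√(B(13, -60) + (-35 - 20)*(-8)) = √((9 + 6*13) + (-35 - 20)*(-8)) = √((9 + 78) - 55*(-8)) = √(87 + 440) = √527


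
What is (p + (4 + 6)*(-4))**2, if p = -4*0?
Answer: 1600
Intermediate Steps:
p = 0
(p + (4 + 6)*(-4))**2 = (0 + (4 + 6)*(-4))**2 = (0 + 10*(-4))**2 = (0 - 40)**2 = (-40)**2 = 1600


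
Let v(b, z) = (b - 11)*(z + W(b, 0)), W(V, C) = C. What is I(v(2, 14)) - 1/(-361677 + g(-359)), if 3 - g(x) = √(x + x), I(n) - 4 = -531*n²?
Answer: (-8430152*√718 + 3048966794447*I)/(√718 - 361674*I) ≈ -8.4301e+6 + 4.7684e-7*I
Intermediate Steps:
v(b, z) = z*(-11 + b) (v(b, z) = (b - 11)*(z + 0) = (-11 + b)*z = z*(-11 + b))
I(n) = 4 - 531*n²
g(x) = 3 - √2*√x (g(x) = 3 - √(x + x) = 3 - √(2*x) = 3 - √2*√x)
I(v(2, 14)) - 1/(-361677 + g(-359)) = (4 - 531*196*(-11 + 2)²) - 1/(-361677 + (3 - √2*√(-359))) = (4 - 531*(14*(-9))²) - 1/(-361677 + (3 - √2*I*√359)) = (4 - 531*(-126)²) - 1/(-361677 + (3 - I*√718)) = (4 - 531*15876) - 1/(-361674 - I*√718) = (4 - 8430156) - 1/(-361674 - I*√718) = -8430152 - 1/(-361674 - I*√718)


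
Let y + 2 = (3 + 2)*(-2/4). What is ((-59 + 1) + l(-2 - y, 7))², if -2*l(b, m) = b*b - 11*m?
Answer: 32761/64 ≈ 511.89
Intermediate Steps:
y = -9/2 (y = -2 + (3 + 2)*(-2/4) = -2 + 5*(-2*¼) = -2 + 5*(-½) = -2 - 5/2 = -9/2 ≈ -4.5000)
l(b, m) = -b²/2 + 11*m/2 (l(b, m) = -(b*b - 11*m)/2 = -(b² - 11*m)/2 = -b²/2 + 11*m/2)
((-59 + 1) + l(-2 - y, 7))² = ((-59 + 1) + (-(-2 - 1*(-9/2))²/2 + (11/2)*7))² = (-58 + (-(-2 + 9/2)²/2 + 77/2))² = (-58 + (-(5/2)²/2 + 77/2))² = (-58 + (-½*25/4 + 77/2))² = (-58 + (-25/8 + 77/2))² = (-58 + 283/8)² = (-181/8)² = 32761/64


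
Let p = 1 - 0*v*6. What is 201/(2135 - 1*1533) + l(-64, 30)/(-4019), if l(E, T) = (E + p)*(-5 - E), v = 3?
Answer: 3045453/2419438 ≈ 1.2587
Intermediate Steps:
p = 1 (p = 1 - 0*3*6 = 1 - 0*6 = 1 - 1*0 = 1 + 0 = 1)
l(E, T) = (1 + E)*(-5 - E) (l(E, T) = (E + 1)*(-5 - E) = (1 + E)*(-5 - E))
201/(2135 - 1*1533) + l(-64, 30)/(-4019) = 201/(2135 - 1*1533) + (-5 - 1*(-64)² - 6*(-64))/(-4019) = 201/(2135 - 1533) + (-5 - 1*4096 + 384)*(-1/4019) = 201/602 + (-5 - 4096 + 384)*(-1/4019) = 201*(1/602) - 3717*(-1/4019) = 201/602 + 3717/4019 = 3045453/2419438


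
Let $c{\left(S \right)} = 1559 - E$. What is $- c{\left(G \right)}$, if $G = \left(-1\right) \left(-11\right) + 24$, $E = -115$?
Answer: $-1674$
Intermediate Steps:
$G = 35$ ($G = 11 + 24 = 35$)
$c{\left(S \right)} = 1674$ ($c{\left(S \right)} = 1559 - -115 = 1559 + 115 = 1674$)
$- c{\left(G \right)} = \left(-1\right) 1674 = -1674$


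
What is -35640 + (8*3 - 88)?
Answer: -35704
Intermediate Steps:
-35640 + (8*3 - 88) = -35640 + (24 - 88) = -35640 - 64 = -35704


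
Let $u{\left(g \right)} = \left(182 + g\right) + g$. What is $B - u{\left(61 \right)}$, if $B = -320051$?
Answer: $-320355$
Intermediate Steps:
$u{\left(g \right)} = 182 + 2 g$
$B - u{\left(61 \right)} = -320051 - \left(182 + 2 \cdot 61\right) = -320051 - \left(182 + 122\right) = -320051 - 304 = -320355$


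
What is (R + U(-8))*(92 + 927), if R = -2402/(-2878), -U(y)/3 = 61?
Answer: -267116584/1439 ≈ -1.8563e+5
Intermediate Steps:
U(y) = -183 (U(y) = -3*61 = -183)
R = 1201/1439 (R = -2402*(-1/2878) = 1201/1439 ≈ 0.83461)
(R + U(-8))*(92 + 927) = (1201/1439 - 183)*(92 + 927) = -262136/1439*1019 = -267116584/1439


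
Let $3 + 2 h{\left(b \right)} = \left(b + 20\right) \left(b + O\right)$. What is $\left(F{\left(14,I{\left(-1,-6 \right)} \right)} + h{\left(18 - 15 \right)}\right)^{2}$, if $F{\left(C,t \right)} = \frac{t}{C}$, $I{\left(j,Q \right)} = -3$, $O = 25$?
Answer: $\frac{5026564}{49} \approx 1.0258 \cdot 10^{5}$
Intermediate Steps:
$h{\left(b \right)} = - \frac{3}{2} + \frac{\left(20 + b\right) \left(25 + b\right)}{2}$ ($h{\left(b \right)} = - \frac{3}{2} + \frac{\left(b + 20\right) \left(b + 25\right)}{2} = - \frac{3}{2} + \frac{\left(20 + b\right) \left(25 + b\right)}{2}$)
$\left(F{\left(14,I{\left(-1,-6 \right)} \right)} + h{\left(18 - 15 \right)}\right)^{2} = \left(- \frac{3}{14} + \left(\frac{497}{2} + \frac{\left(18 - 15\right)^{2}}{2} + \frac{45 \left(18 - 15\right)}{2}\right)\right)^{2} = \left(\left(-3\right) \frac{1}{14} + \left(\frac{497}{2} + \frac{3^{2}}{2} + \frac{45}{2} \cdot 3\right)\right)^{2} = \left(- \frac{3}{14} + \left(\frac{497}{2} + \frac{1}{2} \cdot 9 + \frac{135}{2}\right)\right)^{2} = \left(- \frac{3}{14} + \left(\frac{497}{2} + \frac{9}{2} + \frac{135}{2}\right)\right)^{2} = \left(- \frac{3}{14} + \frac{641}{2}\right)^{2} = \left(\frac{2242}{7}\right)^{2} = \frac{5026564}{49}$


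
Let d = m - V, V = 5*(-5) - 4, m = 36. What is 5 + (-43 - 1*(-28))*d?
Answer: -970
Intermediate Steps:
V = -29 (V = -25 - 4 = -29)
d = 65 (d = 36 - 1*(-29) = 36 + 29 = 65)
5 + (-43 - 1*(-28))*d = 5 + (-43 - 1*(-28))*65 = 5 + (-43 + 28)*65 = 5 - 15*65 = 5 - 975 = -970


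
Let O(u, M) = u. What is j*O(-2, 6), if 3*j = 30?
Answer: -20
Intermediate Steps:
j = 10 (j = (⅓)*30 = 10)
j*O(-2, 6) = 10*(-2) = -20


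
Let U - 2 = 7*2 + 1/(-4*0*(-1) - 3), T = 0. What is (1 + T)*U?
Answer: 47/3 ≈ 15.667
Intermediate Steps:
U = 47/3 (U = 2 + (7*2 + 1/(-4*0*(-1) - 3)) = 2 + (14 + 1/(0*(-1) - 3)) = 2 + (14 + 1/(0 - 3)) = 2 + (14 + 1/(-3)) = 2 + (14 - 1/3) = 2 + 41/3 = 47/3 ≈ 15.667)
(1 + T)*U = (1 + 0)*(47/3) = 1*(47/3) = 47/3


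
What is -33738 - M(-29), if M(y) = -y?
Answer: -33767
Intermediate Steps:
-33738 - M(-29) = -33738 - (-1)*(-29) = -33738 - 1*29 = -33738 - 29 = -33767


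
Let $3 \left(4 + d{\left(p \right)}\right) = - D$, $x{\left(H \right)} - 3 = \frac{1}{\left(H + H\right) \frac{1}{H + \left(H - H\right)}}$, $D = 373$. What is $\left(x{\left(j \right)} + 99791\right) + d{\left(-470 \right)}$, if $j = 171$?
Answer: $\frac{597997}{6} \approx 99666.0$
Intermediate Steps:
$x{\left(H \right)} = \frac{7}{2}$ ($x{\left(H \right)} = 3 + \frac{1}{\left(H + H\right) \frac{1}{H + \left(H - H\right)}} = 3 + \frac{1}{2 H \frac{1}{H + 0}} = 3 + \frac{1}{2 H \frac{1}{H}} = 3 + \frac{1}{2} = \frac{7}{2}$)
$d{\left(p \right)} = - \frac{385}{3}$ ($d{\left(p \right)} = -4 + \frac{\left(-1\right) 373}{3} = -4 + \frac{1}{3} \left(-373\right) = -4 - \frac{373}{3} = - \frac{385}{3}$)
$\left(x{\left(j \right)} + 99791\right) + d{\left(-470 \right)} = \left(\frac{7}{2} + 99791\right) - \frac{385}{3} = \frac{199589}{2} - \frac{385}{3} = \frac{597997}{6}$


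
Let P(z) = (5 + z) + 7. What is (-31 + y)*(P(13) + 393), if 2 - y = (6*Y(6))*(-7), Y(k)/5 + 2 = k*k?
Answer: 2972398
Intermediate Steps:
Y(k) = -10 + 5*k**2 (Y(k) = -10 + 5*(k*k) = -10 + 5*k**2)
y = 7142 (y = 2 - 6*(-10 + 5*6**2)*(-7) = 2 - 6*(-10 + 5*36)*(-7) = 2 - 6*(-10 + 180)*(-7) = 2 - 6*170*(-7) = 2 - 1020*(-7) = 2 - 1*(-7140) = 2 + 7140 = 7142)
P(z) = 12 + z
(-31 + y)*(P(13) + 393) = (-31 + 7142)*((12 + 13) + 393) = 7111*(25 + 393) = 7111*418 = 2972398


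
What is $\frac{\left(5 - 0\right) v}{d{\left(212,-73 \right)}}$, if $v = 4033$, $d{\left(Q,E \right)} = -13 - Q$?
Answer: $- \frac{4033}{45} \approx -89.622$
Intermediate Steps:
$\frac{\left(5 - 0\right) v}{d{\left(212,-73 \right)}} = \frac{\left(5 - 0\right) 4033}{-13 - 212} = \frac{\left(5 + 0\right) 4033}{-13 - 212} = \frac{5 \cdot 4033}{-225} = 20165 \left(- \frac{1}{225}\right) = - \frac{4033}{45}$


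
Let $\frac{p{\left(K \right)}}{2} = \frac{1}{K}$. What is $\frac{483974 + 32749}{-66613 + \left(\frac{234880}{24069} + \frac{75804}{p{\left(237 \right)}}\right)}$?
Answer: $\frac{12437005887}{214603313989} \approx 0.057953$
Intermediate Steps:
$p{\left(K \right)} = \frac{2}{K}$
$\frac{483974 + 32749}{-66613 + \left(\frac{234880}{24069} + \frac{75804}{p{\left(237 \right)}}\right)} = \frac{483974 + 32749}{-66613 + \left(\frac{234880}{24069} + \frac{75804}{2 \cdot \frac{1}{237}}\right)} = \frac{516723}{-66613 + \left(234880 \cdot \frac{1}{24069} + \frac{75804}{2 \cdot \frac{1}{237}}\right)} = \frac{516723}{-66613 + \left(\frac{234880}{24069} + \frac{75804}{\frac{2}{237}}\right)} = \frac{516723}{-66613 + \left(\frac{234880}{24069} + 75804 \cdot \frac{237}{2}\right)} = \frac{516723}{-66613 + \left(\frac{234880}{24069} + 8982774\right)} = \frac{516723}{-66613 + \frac{216206622286}{24069}} = \frac{516723}{\frac{214603313989}{24069}} = 516723 \cdot \frac{24069}{214603313989} = \frac{12437005887}{214603313989}$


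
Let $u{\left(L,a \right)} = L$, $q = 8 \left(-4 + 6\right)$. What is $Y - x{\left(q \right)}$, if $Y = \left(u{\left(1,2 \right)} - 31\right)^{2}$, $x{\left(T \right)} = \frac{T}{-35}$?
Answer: $\frac{31516}{35} \approx 900.46$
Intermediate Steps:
$q = 16$ ($q = 8 \cdot 2 = 16$)
$x{\left(T \right)} = - \frac{T}{35}$ ($x{\left(T \right)} = T \left(- \frac{1}{35}\right) = - \frac{T}{35}$)
$Y = 900$ ($Y = \left(1 - 31\right)^{2} = \left(-30\right)^{2} = 900$)
$Y - x{\left(q \right)} = 900 - \left(- \frac{1}{35}\right) 16 = 900 - - \frac{16}{35} = 900 + \frac{16}{35} = \frac{31516}{35}$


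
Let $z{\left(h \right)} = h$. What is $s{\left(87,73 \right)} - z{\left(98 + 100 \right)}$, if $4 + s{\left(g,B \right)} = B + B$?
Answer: $-56$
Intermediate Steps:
$s{\left(g,B \right)} = -4 + 2 B$ ($s{\left(g,B \right)} = -4 + \left(B + B\right) = -4 + 2 B$)
$s{\left(87,73 \right)} - z{\left(98 + 100 \right)} = \left(-4 + 2 \cdot 73\right) - \left(98 + 100\right) = \left(-4 + 146\right) - 198 = 142 - 198 = -56$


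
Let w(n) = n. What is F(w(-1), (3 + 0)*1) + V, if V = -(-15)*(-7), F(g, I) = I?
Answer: -102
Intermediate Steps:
V = -105 (V = -1*105 = -105)
F(w(-1), (3 + 0)*1) + V = (3 + 0)*1 - 105 = 3*1 - 105 = 3 - 105 = -102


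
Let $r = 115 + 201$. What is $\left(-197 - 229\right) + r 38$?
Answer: $11582$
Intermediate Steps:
$r = 316$
$\left(-197 - 229\right) + r 38 = \left(-197 - 229\right) + 316 \cdot 38 = \left(-197 - 229\right) + 12008 = -426 + 12008 = 11582$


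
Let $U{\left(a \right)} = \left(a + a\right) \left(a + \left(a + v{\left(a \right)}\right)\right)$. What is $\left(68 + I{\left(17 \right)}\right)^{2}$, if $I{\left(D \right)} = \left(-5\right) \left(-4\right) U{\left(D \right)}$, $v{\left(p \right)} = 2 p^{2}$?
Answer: $173245747984$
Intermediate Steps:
$U{\left(a \right)} = 2 a \left(2 a + 2 a^{2}\right)$ ($U{\left(a \right)} = \left(a + a\right) \left(a + \left(a + 2 a^{2}\right)\right) = 2 a \left(2 a + 2 a^{2}\right)$)
$I{\left(D \right)} = 80 D^{2} \left(1 + D\right)$ ($I{\left(D \right)} = \left(-5\right) \left(-4\right) 4 D^{2} \left(1 + D\right) = 20 \cdot 4 D^{2} \left(1 + D\right) = 80 D^{2} \left(1 + D\right)$)
$\left(68 + I{\left(17 \right)}\right)^{2} = \left(68 + 80 \cdot 17^{2} \left(1 + 17\right)\right)^{2} = \left(68 + 80 \cdot 289 \cdot 18\right)^{2} = \left(68 + 416160\right)^{2} = 416228^{2} = 173245747984$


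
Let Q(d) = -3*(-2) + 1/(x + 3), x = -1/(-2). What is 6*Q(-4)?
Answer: 264/7 ≈ 37.714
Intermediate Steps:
x = 1/2 (x = -1*(-1/2) = 1/2 ≈ 0.50000)
Q(d) = 44/7 (Q(d) = -3*(-2) + 1/(1/2 + 3) = 6 + 1/(7/2) = 6 + 2/7 = 44/7)
6*Q(-4) = 6*(44/7) = 264/7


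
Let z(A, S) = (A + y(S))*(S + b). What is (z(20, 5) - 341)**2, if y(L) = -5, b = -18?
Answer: 287296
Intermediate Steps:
z(A, S) = (-18 + S)*(-5 + A) (z(A, S) = (A - 5)*(S - 18) = (-5 + A)*(-18 + S) = (-18 + S)*(-5 + A))
(z(20, 5) - 341)**2 = ((90 - 18*20 - 5*5 + 20*5) - 341)**2 = ((90 - 360 - 25 + 100) - 341)**2 = (-195 - 341)**2 = (-536)**2 = 287296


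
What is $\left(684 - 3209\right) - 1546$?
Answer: $-4071$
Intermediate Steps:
$\left(684 - 3209\right) - 1546 = -2525 - 1546 = -4071$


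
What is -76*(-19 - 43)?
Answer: 4712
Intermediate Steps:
-76*(-19 - 43) = -76*(-62) = 4712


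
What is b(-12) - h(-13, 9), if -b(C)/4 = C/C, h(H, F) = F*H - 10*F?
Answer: 203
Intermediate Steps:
h(H, F) = -10*F + F*H
b(C) = -4 (b(C) = -4*C/C = -4*1 = -4)
b(-12) - h(-13, 9) = -4 - 9*(-10 - 13) = -4 - 9*(-23) = -4 - 1*(-207) = -4 + 207 = 203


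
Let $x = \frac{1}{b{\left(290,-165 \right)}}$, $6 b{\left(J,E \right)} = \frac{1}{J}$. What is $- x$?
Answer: $-1740$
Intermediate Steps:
$b{\left(J,E \right)} = \frac{1}{6 J}$
$x = 1740$ ($x = \frac{1}{\frac{1}{6} \cdot \frac{1}{290}} = \frac{1}{\frac{1}{1740}} = 1740$)
$- x = \left(-1\right) 1740 = -1740$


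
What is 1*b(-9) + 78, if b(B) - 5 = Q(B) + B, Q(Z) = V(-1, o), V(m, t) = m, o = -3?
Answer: 73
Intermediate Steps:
Q(Z) = -1
b(B) = 4 + B (b(B) = 5 + (-1 + B) = 4 + B)
1*b(-9) + 78 = 1*(4 - 9) + 78 = 1*(-5) + 78 = -5 + 78 = 73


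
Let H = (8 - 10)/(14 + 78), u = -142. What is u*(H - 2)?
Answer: 6603/23 ≈ 287.09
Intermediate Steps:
H = -1/46 (H = -2/92 = -2*1/92 = -1/46 ≈ -0.021739)
u*(H - 2) = -142*(-1/46 - 2) = -142*(-93/46) = 6603/23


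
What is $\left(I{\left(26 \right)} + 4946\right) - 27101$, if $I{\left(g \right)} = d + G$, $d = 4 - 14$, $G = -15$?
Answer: $-22180$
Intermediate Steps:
$d = -10$ ($d = 4 - 14 = -10$)
$I{\left(g \right)} = -25$ ($I{\left(g \right)} = -10 - 15 = -25$)
$\left(I{\left(26 \right)} + 4946\right) - 27101 = \left(-25 + 4946\right) - 27101 = 4921 - 27101 = -22180$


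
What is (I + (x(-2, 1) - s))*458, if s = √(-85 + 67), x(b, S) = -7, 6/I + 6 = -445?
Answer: -1448654/451 - 1374*I*√2 ≈ -3212.1 - 1943.1*I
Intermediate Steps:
I = -6/451 (I = 6/(-6 - 445) = 6/(-451) = 6*(-1/451) = -6/451 ≈ -0.013304)
s = 3*I*√2 (s = √(-18) = 3*I*√2 ≈ 4.2426*I)
(I + (x(-2, 1) - s))*458 = (-6/451 + (-7 - 3*I*√2))*458 = (-3163/451 - 3*I*√2)*458 = -1448654/451 - 1374*I*√2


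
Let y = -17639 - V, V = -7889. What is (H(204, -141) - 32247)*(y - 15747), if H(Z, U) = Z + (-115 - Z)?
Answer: 825133914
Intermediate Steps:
H(Z, U) = -115
y = -9750 (y = -17639 - 1*(-7889) = -17639 + 7889 = -9750)
(H(204, -141) - 32247)*(y - 15747) = (-115 - 32247)*(-9750 - 15747) = -32362*(-25497) = 825133914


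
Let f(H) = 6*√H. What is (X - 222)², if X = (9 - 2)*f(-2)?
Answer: 45756 - 18648*I*√2 ≈ 45756.0 - 26372.0*I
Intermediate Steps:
X = 42*I*√2 (X = (9 - 2)*(6*√(-2)) = 7*(6*(I*√2)) = 7*(6*I*√2) = 42*I*√2 ≈ 59.397*I)
(X - 222)² = (42*I*√2 - 222)² = (-222 + 42*I*√2)²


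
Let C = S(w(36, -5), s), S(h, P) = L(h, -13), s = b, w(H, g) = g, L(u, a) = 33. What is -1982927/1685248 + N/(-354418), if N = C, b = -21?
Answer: -351420317335/298641112832 ≈ -1.1767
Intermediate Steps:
s = -21
S(h, P) = 33
C = 33
N = 33
-1982927/1685248 + N/(-354418) = -1982927/1685248 + 33/(-354418) = -1982927*1/1685248 + 33*(-1/354418) = -1982927/1685248 - 33/354418 = -351420317335/298641112832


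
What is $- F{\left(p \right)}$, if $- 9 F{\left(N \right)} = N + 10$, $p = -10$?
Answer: $0$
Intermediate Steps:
$F{\left(N \right)} = - \frac{10}{9} - \frac{N}{9}$ ($F{\left(N \right)} = - \frac{N + 10}{9} = - \frac{10 + N}{9} = - \frac{10}{9} - \frac{N}{9}$)
$- F{\left(p \right)} = - (- \frac{10}{9} - - \frac{10}{9}) = - (- \frac{10}{9} + \frac{10}{9}) = \left(-1\right) 0 = 0$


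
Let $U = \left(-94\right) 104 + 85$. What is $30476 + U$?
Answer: $20785$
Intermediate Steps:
$U = -9691$ ($U = -9776 + 85 = -9691$)
$30476 + U = 30476 - 9691 = 20785$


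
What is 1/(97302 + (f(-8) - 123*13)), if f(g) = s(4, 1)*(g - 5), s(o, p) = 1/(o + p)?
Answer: 5/478502 ≈ 1.0449e-5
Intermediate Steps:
f(g) = -1 + g/5 (f(g) = (g - 5)/(4 + 1) = (-5 + g)/5 = -1 + g/5)
1/(97302 + (f(-8) - 123*13)) = 1/(97302 + ((-1 + (⅕)*(-8)) - 123*13)) = 1/(97302 + ((-1 - 8/5) - 1599)) = 1/(97302 + (-13/5 - 1599)) = 1/(97302 - 8008/5) = 1/(478502/5) = 5/478502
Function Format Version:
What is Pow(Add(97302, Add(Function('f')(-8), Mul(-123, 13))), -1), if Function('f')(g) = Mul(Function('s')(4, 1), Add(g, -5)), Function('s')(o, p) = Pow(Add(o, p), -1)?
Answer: Rational(5, 478502) ≈ 1.0449e-5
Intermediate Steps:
Function('f')(g) = Add(-1, Mul(Rational(1, 5), g)) (Function('f')(g) = Mul(Pow(Add(4, 1), -1), Add(g, -5)) = Mul(Pow(5, -1), Add(-5, g)) = Mul(Rational(1, 5), Add(-5, g)) = Add(-1, Mul(Rational(1, 5), g)))
Pow(Add(97302, Add(Function('f')(-8), Mul(-123, 13))), -1) = Pow(Add(97302, Add(Add(-1, Mul(Rational(1, 5), -8)), Mul(-123, 13))), -1) = Pow(Add(97302, Add(Add(-1, Rational(-8, 5)), -1599)), -1) = Pow(Add(97302, Add(Rational(-13, 5), -1599)), -1) = Pow(Add(97302, Rational(-8008, 5)), -1) = Pow(Rational(478502, 5), -1) = Rational(5, 478502)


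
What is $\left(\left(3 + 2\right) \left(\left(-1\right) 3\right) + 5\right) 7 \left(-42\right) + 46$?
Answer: $2986$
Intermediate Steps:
$\left(\left(3 + 2\right) \left(\left(-1\right) 3\right) + 5\right) 7 \left(-42\right) + 46 = \left(5 \left(-3\right) + 5\right) 7 \left(-42\right) + 46 = \left(-15 + 5\right) 7 \left(-42\right) + 46 = \left(-10\right) 7 \left(-42\right) + 46 = \left(-70\right) \left(-42\right) + 46 = 2940 + 46 = 2986$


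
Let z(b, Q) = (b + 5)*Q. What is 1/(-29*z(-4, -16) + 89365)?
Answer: 1/89829 ≈ 1.1132e-5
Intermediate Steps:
z(b, Q) = Q*(5 + b) (z(b, Q) = (5 + b)*Q = Q*(5 + b))
1/(-29*z(-4, -16) + 89365) = 1/(-(-464)*(5 - 4) + 89365) = 1/(-(-464) + 89365) = 1/(-29*(-16) + 89365) = 1/(464 + 89365) = 1/89829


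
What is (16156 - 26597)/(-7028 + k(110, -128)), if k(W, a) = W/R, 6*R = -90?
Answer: 31323/21106 ≈ 1.4841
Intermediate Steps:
R = -15 (R = (1/6)*(-90) = -15)
k(W, a) = -W/15 (k(W, a) = W/(-15) = W*(-1/15) = -W/15)
(16156 - 26597)/(-7028 + k(110, -128)) = (16156 - 26597)/(-7028 - 1/15*110) = -10441/(-7028 - 22/3) = -10441/(-21106/3) = -10441*(-3/21106) = 31323/21106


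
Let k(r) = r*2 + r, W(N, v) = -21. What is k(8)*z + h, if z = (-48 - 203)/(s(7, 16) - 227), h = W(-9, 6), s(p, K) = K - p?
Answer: 723/109 ≈ 6.6330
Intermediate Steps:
k(r) = 3*r (k(r) = 2*r + r = 3*r)
h = -21
z = 251/218 (z = (-48 - 203)/((16 - 1*7) - 227) = -251/((16 - 7) - 227) = -251/(9 - 227) = -251/(-218) = -251*(-1/218) = 251/218 ≈ 1.1514)
k(8)*z + h = (3*8)*(251/218) - 21 = 24*(251/218) - 21 = 3012/109 - 21 = 723/109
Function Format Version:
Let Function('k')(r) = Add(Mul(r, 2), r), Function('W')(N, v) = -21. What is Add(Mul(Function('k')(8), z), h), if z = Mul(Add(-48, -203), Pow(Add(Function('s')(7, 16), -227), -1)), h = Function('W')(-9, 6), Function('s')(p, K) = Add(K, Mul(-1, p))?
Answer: Rational(723, 109) ≈ 6.6330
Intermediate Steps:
Function('k')(r) = Mul(3, r) (Function('k')(r) = Add(Mul(2, r), r) = Mul(3, r))
h = -21
z = Rational(251, 218) (z = Mul(Add(-48, -203), Pow(Add(Add(16, Mul(-1, 7)), -227), -1)) = Mul(-251, Pow(Add(Add(16, -7), -227), -1)) = Mul(-251, Pow(Add(9, -227), -1)) = Mul(-251, Pow(-218, -1)) = Mul(-251, Rational(-1, 218)) = Rational(251, 218) ≈ 1.1514)
Add(Mul(Function('k')(8), z), h) = Add(Mul(Mul(3, 8), Rational(251, 218)), -21) = Add(Mul(24, Rational(251, 218)), -21) = Add(Rational(3012, 109), -21) = Rational(723, 109)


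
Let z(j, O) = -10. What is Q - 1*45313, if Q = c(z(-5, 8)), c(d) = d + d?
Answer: -45333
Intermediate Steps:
c(d) = 2*d
Q = -20 (Q = 2*(-10) = -20)
Q - 1*45313 = -20 - 1*45313 = -20 - 45313 = -45333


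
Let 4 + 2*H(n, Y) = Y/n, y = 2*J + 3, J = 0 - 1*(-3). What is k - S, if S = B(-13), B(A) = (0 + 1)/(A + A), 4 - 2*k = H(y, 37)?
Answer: 941/468 ≈ 2.0107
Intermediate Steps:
J = 3 (J = 0 + 3 = 3)
y = 9 (y = 2*3 + 3 = 6 + 3 = 9)
H(n, Y) = -2 + Y/(2*n) (H(n, Y) = -2 + (Y/n)/2 = -2 + Y/(2*n))
k = 71/36 (k = 2 - (-2 + (1/2)*37/9)/2 = 2 - (-2 + (1/2)*37*(1/9))/2 = 2 - (-2 + 37/18)/2 = 2 - 1/2*1/18 = 2 - 1/36 = 71/36 ≈ 1.9722)
B(A) = 1/(2*A)
S = -1/26 (S = (1/2)/(-13) = (1/2)*(-1/13) = -1/26 ≈ -0.038462)
k - S = 71/36 - 1*(-1/26) = 71/36 + 1/26 = 941/468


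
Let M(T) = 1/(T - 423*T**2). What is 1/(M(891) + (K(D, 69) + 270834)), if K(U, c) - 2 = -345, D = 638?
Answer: 335810772/90833791529051 ≈ 3.6970e-6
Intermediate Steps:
K(U, c) = -343 (K(U, c) = 2 - 345 = -343)
1/(M(891) + (K(D, 69) + 270834)) = 1/(-1/(891*(-1 + 423*891)) + (-343 + 270834)) = 1/(-1*1/891/(-1 + 376893) + 270491) = 1/(-1*1/891/376892 + 270491) = 1/(-1*1/891*1/376892 + 270491) = 1/(-1/335810772 + 270491) = 1/(90833791529051/335810772) = 335810772/90833791529051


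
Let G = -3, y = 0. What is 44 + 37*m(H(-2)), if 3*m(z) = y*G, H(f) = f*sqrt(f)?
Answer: 44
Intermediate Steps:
H(f) = f**(3/2)
m(z) = 0 (m(z) = (0*(-3))/3 = (1/3)*0 = 0)
44 + 37*m(H(-2)) = 44 + 37*0 = 44 + 0 = 44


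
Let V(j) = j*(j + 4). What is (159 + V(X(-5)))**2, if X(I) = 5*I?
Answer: 467856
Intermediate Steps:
V(j) = j*(4 + j)
(159 + V(X(-5)))**2 = (159 + (5*(-5))*(4 + 5*(-5)))**2 = (159 - 25*(4 - 25))**2 = (159 - 25*(-21))**2 = (159 + 525)**2 = 684**2 = 467856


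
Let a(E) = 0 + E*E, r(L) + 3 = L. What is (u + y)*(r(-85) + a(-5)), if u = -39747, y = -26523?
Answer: 4175010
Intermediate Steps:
r(L) = -3 + L
a(E) = E² (a(E) = 0 + E² = E²)
(u + y)*(r(-85) + a(-5)) = (-39747 - 26523)*((-3 - 85) + (-5)²) = -66270*(-88 + 25) = -66270*(-63) = 4175010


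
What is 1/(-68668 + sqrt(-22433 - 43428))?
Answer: -68668/4715360085 - I*sqrt(65861)/4715360085 ≈ -1.4563e-5 - 5.4425e-8*I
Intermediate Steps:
1/(-68668 + sqrt(-22433 - 43428)) = 1/(-68668 + sqrt(-65861)) = 1/(-68668 + I*sqrt(65861))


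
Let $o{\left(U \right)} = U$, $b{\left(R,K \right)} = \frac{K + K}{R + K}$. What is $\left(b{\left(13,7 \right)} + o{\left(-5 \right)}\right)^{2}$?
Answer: $\frac{1849}{100} \approx 18.49$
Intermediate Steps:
$b{\left(R,K \right)} = \frac{2 K}{K + R}$
$\left(b{\left(13,7 \right)} + o{\left(-5 \right)}\right)^{2} = \left(2 \cdot 7 \frac{1}{7 + 13} - 5\right)^{2} = \left(2 \cdot 7 \cdot \frac{1}{20} - 5\right)^{2} = \left(\frac{7}{10} - 5\right)^{2} = \left(- \frac{43}{10}\right)^{2} = \frac{1849}{100}$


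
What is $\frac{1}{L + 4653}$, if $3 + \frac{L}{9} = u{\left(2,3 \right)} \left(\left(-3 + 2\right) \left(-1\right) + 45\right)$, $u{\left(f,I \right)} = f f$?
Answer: $\frac{1}{6282} \approx 0.00015918$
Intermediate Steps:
$u{\left(f,I \right)} = f^{2}$
$L = 1629$ ($L = -27 + 9 \cdot 2^{2} \left(\left(-3 + 2\right) \left(-1\right) + 45\right) = -27 + 9 \cdot 4 \left(\left(-1\right) \left(-1\right) + 45\right) = -27 + 9 \cdot 4 \left(1 + 45\right) = -27 + 9 \cdot 4 \cdot 46 = -27 + 9 \cdot 184 = -27 + 1656 = 1629$)
$\frac{1}{L + 4653} = \frac{1}{1629 + 4653} = \frac{1}{6282}$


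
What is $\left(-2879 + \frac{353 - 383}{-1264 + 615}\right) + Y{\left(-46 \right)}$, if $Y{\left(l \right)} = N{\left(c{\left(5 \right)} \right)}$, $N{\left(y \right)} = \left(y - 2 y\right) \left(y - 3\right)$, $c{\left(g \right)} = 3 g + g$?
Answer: $- \frac{2089101}{649} \approx -3219.0$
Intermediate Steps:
$c{\left(g \right)} = 4 g$
$N{\left(y \right)} = - y \left(-3 + y\right)$
$Y{\left(l \right)} = -340$ ($Y{\left(l \right)} = 4 \cdot 5 \left(3 - 4 \cdot 5\right) = 20 \left(3 - 20\right) = 20 \left(-17\right) = -340$)
$\left(-2879 + \frac{353 - 383}{-1264 + 615}\right) + Y{\left(-46 \right)} = \left(-2879 + \frac{353 - 383}{-1264 + 615}\right) - 340 = \left(-2879 - \frac{30}{-649}\right) - 340 = \left(-2879 - - \frac{30}{649}\right) - 340 = \left(-2879 + \frac{30}{649}\right) - 340 = - \frac{1868441}{649} - 340 = - \frac{2089101}{649}$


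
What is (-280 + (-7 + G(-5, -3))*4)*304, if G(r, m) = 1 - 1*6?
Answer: -99712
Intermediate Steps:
G(r, m) = -5 (G(r, m) = 1 - 6 = -5)
(-280 + (-7 + G(-5, -3))*4)*304 = (-280 + (-7 - 5)*4)*304 = (-280 - 12*4)*304 = (-280 - 48)*304 = -328*304 = -99712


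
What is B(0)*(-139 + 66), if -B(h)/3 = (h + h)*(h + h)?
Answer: 0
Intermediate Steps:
B(h) = -12*h² (B(h) = -3*(h + h)*(h + h) = -3*2*h*2*h = -12*h²)
B(0)*(-139 + 66) = (-12*0²)*(-139 + 66) = -12*0*(-73) = 0*(-73) = 0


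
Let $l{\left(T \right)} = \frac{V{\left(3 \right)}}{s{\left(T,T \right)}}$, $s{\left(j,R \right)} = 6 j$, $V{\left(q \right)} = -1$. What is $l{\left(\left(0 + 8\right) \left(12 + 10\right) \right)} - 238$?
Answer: $- \frac{251329}{1056} \approx -238.0$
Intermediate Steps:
$l{\left(T \right)} = - \frac{1}{6 T}$
$l{\left(\left(0 + 8\right) \left(12 + 10\right) \right)} - 238 = - \frac{1}{6 \left(0 + 8\right) \left(12 + 10\right)} - 238 = - \frac{1}{6 \cdot 8 \cdot 22} - 238 = - \frac{1}{6 \cdot 176} - 238 = \left(- \frac{1}{6}\right) \frac{1}{176} - 238 = - \frac{1}{1056} - 238 = - \frac{251329}{1056}$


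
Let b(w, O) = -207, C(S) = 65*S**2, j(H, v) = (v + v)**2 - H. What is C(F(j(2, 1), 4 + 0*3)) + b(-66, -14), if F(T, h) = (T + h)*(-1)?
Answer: 2133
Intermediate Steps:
j(H, v) = -H + 4*v**2 (j(H, v) = (2*v)**2 - H = 4*v**2 - H = -H + 4*v**2)
F(T, h) = -T - h
C(F(j(2, 1), 4 + 0*3)) + b(-66, -14) = 65*(-(-1*2 + 4*1**2) - (4 + 0*3))**2 - 207 = 65*(-(-2 + 4*1) - (4 + 0))**2 - 207 = 65*(-(-2 + 4) - 1*4)**2 - 207 = 65*(-1*2 - 4)**2 - 207 = 65*(-2 - 4)**2 - 207 = 65*(-6)**2 - 207 = 65*36 - 207 = 2340 - 207 = 2133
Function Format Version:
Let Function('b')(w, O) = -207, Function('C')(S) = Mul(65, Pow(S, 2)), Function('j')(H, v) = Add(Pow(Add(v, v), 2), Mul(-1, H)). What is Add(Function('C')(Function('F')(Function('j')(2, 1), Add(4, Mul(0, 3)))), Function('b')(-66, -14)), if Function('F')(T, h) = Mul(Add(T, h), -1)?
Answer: 2133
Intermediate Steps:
Function('j')(H, v) = Add(Mul(-1, H), Mul(4, Pow(v, 2))) (Function('j')(H, v) = Add(Pow(Mul(2, v), 2), Mul(-1, H)) = Add(Mul(4, Pow(v, 2)), Mul(-1, H)) = Add(Mul(-1, H), Mul(4, Pow(v, 2))))
Function('F')(T, h) = Add(Mul(-1, T), Mul(-1, h))
Add(Function('C')(Function('F')(Function('j')(2, 1), Add(4, Mul(0, 3)))), Function('b')(-66, -14)) = Add(Mul(65, Pow(Add(Mul(-1, Add(Mul(-1, 2), Mul(4, Pow(1, 2)))), Mul(-1, Add(4, Mul(0, 3)))), 2)), -207) = Add(Mul(65, Pow(Add(Mul(-1, Add(-2, Mul(4, 1))), Mul(-1, Add(4, 0))), 2)), -207) = Add(Mul(65, Pow(Add(Mul(-1, Add(-2, 4)), Mul(-1, 4)), 2)), -207) = Add(Mul(65, Pow(Add(Mul(-1, 2), -4), 2)), -207) = Add(Mul(65, Pow(Add(-2, -4), 2)), -207) = Add(Mul(65, Pow(-6, 2)), -207) = Add(Mul(65, 36), -207) = Add(2340, -207) = 2133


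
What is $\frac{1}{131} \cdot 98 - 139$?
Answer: $- \frac{18111}{131} \approx -138.25$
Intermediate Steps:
$\frac{1}{131} \cdot 98 - 139 = \frac{98}{131} - 139 = - \frac{18111}{131}$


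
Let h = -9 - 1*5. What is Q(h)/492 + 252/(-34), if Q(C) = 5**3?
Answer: -59867/8364 ≈ -7.1577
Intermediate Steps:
h = -14 (h = -9 - 5 = -14)
Q(C) = 125
Q(h)/492 + 252/(-34) = 125/492 + 252/(-34) = 125*(1/492) + 252*(-1/34) = 125/492 - 126/17 = -59867/8364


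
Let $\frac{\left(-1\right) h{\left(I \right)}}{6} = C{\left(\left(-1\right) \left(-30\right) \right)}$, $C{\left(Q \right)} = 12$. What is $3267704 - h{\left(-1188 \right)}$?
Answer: $3267776$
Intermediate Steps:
$h{\left(I \right)} = -72$ ($h{\left(I \right)} = \left(-6\right) 12 = -72$)
$3267704 - h{\left(-1188 \right)} = 3267704 - -72 = 3267704 + 72 = 3267776$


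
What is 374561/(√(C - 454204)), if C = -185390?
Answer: -374561*I*√71066/213198 ≈ -468.35*I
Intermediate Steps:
374561/(√(C - 454204)) = 374561/(√(-185390 - 454204)) = 374561/(√(-639594)) = 374561/((3*I*√71066)) = 374561*(-I*√71066/213198) = -374561*I*√71066/213198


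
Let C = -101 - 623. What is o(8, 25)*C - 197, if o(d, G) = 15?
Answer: -11057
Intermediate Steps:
C = -724
o(8, 25)*C - 197 = 15*(-724) - 197 = -10860 - 197 = -11057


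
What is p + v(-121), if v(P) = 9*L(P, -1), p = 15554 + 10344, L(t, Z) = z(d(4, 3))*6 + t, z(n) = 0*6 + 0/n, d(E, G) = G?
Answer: 24809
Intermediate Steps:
z(n) = 0 (z(n) = 0 + 0 = 0)
L(t, Z) = t (L(t, Z) = 0*6 + t = 0 + t = t)
p = 25898
v(P) = 9*P
p + v(-121) = 25898 + 9*(-121) = 25898 - 1089 = 24809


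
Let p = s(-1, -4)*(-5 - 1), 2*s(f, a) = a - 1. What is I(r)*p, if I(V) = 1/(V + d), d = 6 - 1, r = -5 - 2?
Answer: -15/2 ≈ -7.5000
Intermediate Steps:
s(f, a) = -½ + a/2 (s(f, a) = (a - 1)/2 = (-1 + a)/2 = -½ + a/2)
r = -7
d = 5
I(V) = 1/(5 + V) (I(V) = 1/(V + 5) = 1/(5 + V))
p = 15 (p = (-½ + (½)*(-4))*(-5 - 1) = (-½ - 2)*(-6) = -5/2*(-6) = 15)
I(r)*p = 15/(5 - 7) = 15/(-2) = -½*15 = -15/2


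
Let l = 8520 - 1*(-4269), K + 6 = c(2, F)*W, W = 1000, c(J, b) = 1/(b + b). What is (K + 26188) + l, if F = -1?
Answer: 38471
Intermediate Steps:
c(J, b) = 1/(2*b)
K = -506 (K = -6 + ((1/2)/(-1))*1000 = -6 + ((1/2)*(-1))*1000 = -6 - 1/2*1000 = -6 - 500 = -506)
l = 12789 (l = 8520 + 4269 = 12789)
(K + 26188) + l = (-506 + 26188) + 12789 = 25682 + 12789 = 38471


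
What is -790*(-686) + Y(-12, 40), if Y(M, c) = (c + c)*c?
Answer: 545140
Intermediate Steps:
Y(M, c) = 2*c² (Y(M, c) = (2*c)*c = 2*c²)
-790*(-686) + Y(-12, 40) = -790*(-686) + 2*40² = 541940 + 2*1600 = 541940 + 3200 = 545140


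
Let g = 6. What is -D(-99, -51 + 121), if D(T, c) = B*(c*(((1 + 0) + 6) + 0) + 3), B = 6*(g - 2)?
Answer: -11832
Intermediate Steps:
B = 24 (B = 6*(6 - 2) = 6*4 = 24)
D(T, c) = 72 + 168*c (D(T, c) = 24*(c*(((1 + 0) + 6) + 0) + 3) = 24*(c*((1 + 6) + 0) + 3) = 24*(c*(7 + 0) + 3) = 24*(c*7 + 3) = 24*(7*c + 3) = 24*(3 + 7*c) = 72 + 168*c)
-D(-99, -51 + 121) = -(72 + 168*(-51 + 121)) = -(72 + 168*70) = -(72 + 11760) = -1*11832 = -11832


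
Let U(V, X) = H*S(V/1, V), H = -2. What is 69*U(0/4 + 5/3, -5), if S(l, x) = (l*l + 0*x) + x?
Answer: -1840/3 ≈ -613.33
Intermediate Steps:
S(l, x) = x + l² (S(l, x) = (l² + 0) + x = l² + x = x + l²)
U(V, X) = -2*V - 2*V² (U(V, X) = -2*(V + (V/1)²) = -2*(V + (V*1)²) = -2*(V + V²) = -2*V - 2*V²)
69*U(0/4 + 5/3, -5) = 69*(2*(0/4 + 5/3)*(-1 - (0/4 + 5/3))) = 69*(2*(0*(¼) + 5*(⅓))*(-1 - (0*(¼) + 5*(⅓)))) = 69*(2*(0 + 5/3)*(-1 - (0 + 5/3))) = 69*(2*(5/3)*(-1 - 1*5/3)) = 69*(2*(5/3)*(-1 - 5/3)) = 69*(2*(5/3)*(-8/3)) = 69*(-80/9) = -1840/3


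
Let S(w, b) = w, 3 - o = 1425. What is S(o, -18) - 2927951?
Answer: -2929373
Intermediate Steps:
o = -1422 (o = 3 - 1*1425 = 3 - 1425 = -1422)
S(o, -18) - 2927951 = -1422 - 2927951 = -2929373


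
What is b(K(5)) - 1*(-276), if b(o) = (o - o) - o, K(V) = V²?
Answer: 251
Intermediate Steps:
b(o) = -o (b(o) = 0 - o = -o)
b(K(5)) - 1*(-276) = -1*5² - 1*(-276) = -1*25 + 276 = -25 + 276 = 251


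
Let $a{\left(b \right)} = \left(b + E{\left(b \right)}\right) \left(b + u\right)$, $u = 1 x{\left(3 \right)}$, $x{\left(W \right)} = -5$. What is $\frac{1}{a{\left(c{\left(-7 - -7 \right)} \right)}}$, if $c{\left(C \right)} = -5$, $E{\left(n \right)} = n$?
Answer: $\frac{1}{100} \approx 0.01$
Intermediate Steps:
$u = -5$ ($u = 1 \left(-5\right) = -5$)
$a{\left(b \right)} = 2 b \left(-5 + b\right)$ ($a{\left(b \right)} = \left(b + b\right) \left(b - 5\right) = 2 b \left(-5 + b\right)$)
$\frac{1}{a{\left(c{\left(-7 - -7 \right)} \right)}} = \frac{1}{2 \left(-5\right) \left(-5 - 5\right)} = \frac{1}{2 \left(-5\right) \left(-10\right)} = \frac{1}{100}$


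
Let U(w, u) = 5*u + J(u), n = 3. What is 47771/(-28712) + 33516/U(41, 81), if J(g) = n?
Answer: 39284201/488104 ≈ 80.483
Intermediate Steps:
J(g) = 3
U(w, u) = 3 + 5*u (U(w, u) = 5*u + 3 = 3 + 5*u)
47771/(-28712) + 33516/U(41, 81) = 47771/(-28712) + 33516/(3 + 5*81) = 47771*(-1/28712) + 33516/(3 + 405) = -47771/28712 + 33516/408 = -47771/28712 + 33516*(1/408) = -47771/28712 + 2793/34 = 39284201/488104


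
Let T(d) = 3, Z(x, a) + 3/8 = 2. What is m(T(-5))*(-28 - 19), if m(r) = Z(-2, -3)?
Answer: -611/8 ≈ -76.375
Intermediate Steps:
Z(x, a) = 13/8 (Z(x, a) = -3/8 + 2 = 13/8)
m(r) = 13/8
m(T(-5))*(-28 - 19) = 13*(-28 - 19)/8 = (13/8)*(-47) = -611/8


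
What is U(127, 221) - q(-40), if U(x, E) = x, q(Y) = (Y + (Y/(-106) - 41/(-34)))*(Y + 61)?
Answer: 1682621/1802 ≈ 933.75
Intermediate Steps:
q(Y) = (61 + Y)*(41/34 + 105*Y/106) (q(Y) = (Y + (Y*(-1/106) - 41*(-1/34)))*(61 + Y) = (Y + (-Y/106 + 41/34))*(61 + Y) = (Y + (41/34 - Y/106))*(61 + Y) = (41/34 + 105*Y/106)*(61 + Y) = (61 + Y)*(41/34 + 105*Y/106))
U(127, 221) - q(-40) = 127 - (2501/34 + (105/106)*(-40)² + (55529/901)*(-40)) = 127 - (2501/34 + (105/106)*1600 - 2221160/901) = 127 - (2501/34 + 84000/53 - 2221160/901) = 127 - 1*(-1453767/1802) = 127 + 1453767/1802 = 1682621/1802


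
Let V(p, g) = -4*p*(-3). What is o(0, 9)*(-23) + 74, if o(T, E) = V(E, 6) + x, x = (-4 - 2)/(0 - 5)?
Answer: -12188/5 ≈ -2437.6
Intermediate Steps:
V(p, g) = 12*p
x = 6/5 (x = -6/(-5) = -6*(-⅕) = 6/5 ≈ 1.2000)
o(T, E) = 6/5 + 12*E (o(T, E) = 12*E + 6/5 = 6/5 + 12*E)
o(0, 9)*(-23) + 74 = (6/5 + 12*9)*(-23) + 74 = (6/5 + 108)*(-23) + 74 = (546/5)*(-23) + 74 = -12558/5 + 74 = -12188/5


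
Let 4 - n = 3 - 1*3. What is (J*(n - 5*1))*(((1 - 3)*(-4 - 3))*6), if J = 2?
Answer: -168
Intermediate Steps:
n = 4 (n = 4 - (3 - 1*3) = 4 - (3 - 3) = 4 - 1*0 = 4 + 0 = 4)
(J*(n - 5*1))*(((1 - 3)*(-4 - 3))*6) = (2*(4 - 5*1))*(((1 - 3)*(-4 - 3))*6) = (2*(4 - 5))*(-2*(-7)*6) = (2*(-1))*(14*6) = -2*84 = -168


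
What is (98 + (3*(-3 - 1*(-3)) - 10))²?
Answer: 7744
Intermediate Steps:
(98 + (3*(-3 - 1*(-3)) - 10))² = (98 + (3*(-3 + 3) - 10))² = (98 + (3*0 - 10))² = (98 + (0 - 10))² = (98 - 10)² = 88² = 7744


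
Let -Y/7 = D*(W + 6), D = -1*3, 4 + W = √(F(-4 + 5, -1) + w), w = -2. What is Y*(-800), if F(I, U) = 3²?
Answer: -33600 - 16800*√7 ≈ -78049.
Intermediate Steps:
F(I, U) = 9
W = -4 + √7 (W = -4 + √(9 - 2) = -4 + √7 ≈ -1.3542)
D = -3
Y = 42 + 21*√7 (Y = -(-21)*((-4 + √7) + 6) = -(-21)*(2 + √7) = -7*(-6 - 3*√7) = 42 + 21*√7 ≈ 97.561)
Y*(-800) = (42 + 21*√7)*(-800) = -33600 - 16800*√7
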